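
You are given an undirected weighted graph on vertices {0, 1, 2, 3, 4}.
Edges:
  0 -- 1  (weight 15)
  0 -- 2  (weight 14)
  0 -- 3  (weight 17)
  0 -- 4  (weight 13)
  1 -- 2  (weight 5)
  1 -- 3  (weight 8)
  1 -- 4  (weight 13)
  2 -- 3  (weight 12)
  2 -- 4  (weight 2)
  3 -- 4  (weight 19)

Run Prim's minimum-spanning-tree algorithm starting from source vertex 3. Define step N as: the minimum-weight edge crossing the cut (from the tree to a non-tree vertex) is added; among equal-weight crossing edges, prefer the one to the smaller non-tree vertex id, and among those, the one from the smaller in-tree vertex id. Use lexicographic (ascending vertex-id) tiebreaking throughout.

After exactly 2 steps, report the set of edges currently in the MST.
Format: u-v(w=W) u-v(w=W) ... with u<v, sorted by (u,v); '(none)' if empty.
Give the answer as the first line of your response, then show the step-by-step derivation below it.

1-2(w=5) 1-3(w=8)

step 1: add edge 1-3 (w=8); MST = {1-3(w=8)}
step 2: add edge 1-2 (w=5); MST = {1-2(w=5) 1-3(w=8)}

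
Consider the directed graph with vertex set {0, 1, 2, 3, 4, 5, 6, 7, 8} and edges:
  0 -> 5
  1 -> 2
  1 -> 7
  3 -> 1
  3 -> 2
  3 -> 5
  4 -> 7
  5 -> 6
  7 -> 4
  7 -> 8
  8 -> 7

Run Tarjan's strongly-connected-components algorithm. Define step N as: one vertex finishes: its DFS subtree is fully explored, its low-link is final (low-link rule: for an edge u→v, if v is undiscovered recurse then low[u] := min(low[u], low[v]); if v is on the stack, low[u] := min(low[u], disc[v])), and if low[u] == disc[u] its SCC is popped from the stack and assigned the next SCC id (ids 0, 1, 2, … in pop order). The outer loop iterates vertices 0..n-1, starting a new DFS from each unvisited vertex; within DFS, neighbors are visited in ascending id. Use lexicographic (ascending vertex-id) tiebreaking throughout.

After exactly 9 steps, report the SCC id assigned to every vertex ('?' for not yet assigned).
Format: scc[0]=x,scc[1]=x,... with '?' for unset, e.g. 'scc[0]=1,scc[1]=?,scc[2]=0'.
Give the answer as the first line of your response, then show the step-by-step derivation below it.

scc[0]=2,scc[1]=5,scc[2]=3,scc[3]=6,scc[4]=4,scc[5]=1,scc[6]=0,scc[7]=4,scc[8]=4

step 1: low=(low[0]=0,low[1]=?,low[2]=?,low[3]=?,low[4]=?,low[5]=1,low[6]=2,low[7]=?,low[8]=?); scc=(scc[0]=?,scc[1]=?,scc[2]=?,scc[3]=?,scc[4]=?,scc[5]=?,scc[6]=0,scc[7]=?,scc[8]=?)
step 2: low=(low[0]=0,low[1]=?,low[2]=?,low[3]=?,low[4]=?,low[5]=1,low[6]=2,low[7]=?,low[8]=?); scc=(scc[0]=?,scc[1]=?,scc[2]=?,scc[3]=?,scc[4]=?,scc[5]=1,scc[6]=0,scc[7]=?,scc[8]=?)
step 3: low=(low[0]=0,low[1]=?,low[2]=?,low[3]=?,low[4]=?,low[5]=1,low[6]=2,low[7]=?,low[8]=?); scc=(scc[0]=2,scc[1]=?,scc[2]=?,scc[3]=?,scc[4]=?,scc[5]=1,scc[6]=0,scc[7]=?,scc[8]=?)
step 4: low=(low[0]=0,low[1]=3,low[2]=4,low[3]=?,low[4]=?,low[5]=1,low[6]=2,low[7]=?,low[8]=?); scc=(scc[0]=2,scc[1]=?,scc[2]=3,scc[3]=?,scc[4]=?,scc[5]=1,scc[6]=0,scc[7]=?,scc[8]=?)
step 5: low=(low[0]=0,low[1]=3,low[2]=4,low[3]=?,low[4]=5,low[5]=1,low[6]=2,low[7]=5,low[8]=?); scc=(scc[0]=2,scc[1]=?,scc[2]=3,scc[3]=?,scc[4]=?,scc[5]=1,scc[6]=0,scc[7]=?,scc[8]=?)
step 6: low=(low[0]=0,low[1]=3,low[2]=4,low[3]=?,low[4]=5,low[5]=1,low[6]=2,low[7]=5,low[8]=5); scc=(scc[0]=2,scc[1]=?,scc[2]=3,scc[3]=?,scc[4]=?,scc[5]=1,scc[6]=0,scc[7]=?,scc[8]=?)
step 7: low=(low[0]=0,low[1]=3,low[2]=4,low[3]=?,low[4]=5,low[5]=1,low[6]=2,low[7]=5,low[8]=5); scc=(scc[0]=2,scc[1]=?,scc[2]=3,scc[3]=?,scc[4]=4,scc[5]=1,scc[6]=0,scc[7]=4,scc[8]=4)
step 8: low=(low[0]=0,low[1]=3,low[2]=4,low[3]=?,low[4]=5,low[5]=1,low[6]=2,low[7]=5,low[8]=5); scc=(scc[0]=2,scc[1]=5,scc[2]=3,scc[3]=?,scc[4]=4,scc[5]=1,scc[6]=0,scc[7]=4,scc[8]=4)
step 9: low=(low[0]=0,low[1]=3,low[2]=4,low[3]=8,low[4]=5,low[5]=1,low[6]=2,low[7]=5,low[8]=5); scc=(scc[0]=2,scc[1]=5,scc[2]=3,scc[3]=6,scc[4]=4,scc[5]=1,scc[6]=0,scc[7]=4,scc[8]=4)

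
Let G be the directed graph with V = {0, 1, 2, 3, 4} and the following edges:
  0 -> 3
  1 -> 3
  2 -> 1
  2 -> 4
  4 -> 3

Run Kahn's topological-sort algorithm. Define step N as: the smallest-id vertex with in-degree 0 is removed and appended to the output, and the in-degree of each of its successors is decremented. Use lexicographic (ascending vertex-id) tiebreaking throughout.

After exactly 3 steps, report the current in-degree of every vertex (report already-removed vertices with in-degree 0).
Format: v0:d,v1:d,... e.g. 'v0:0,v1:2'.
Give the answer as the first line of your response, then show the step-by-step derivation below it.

v0:0,v1:0,v2:0,v3:1,v4:0

step 1: output 0; order=[0]; indeg=(0,1,0,2,1)
step 2: output 2; order=[0,2]; indeg=(0,0,0,2,0)
step 3: output 1; order=[0,2,1]; indeg=(0,0,0,1,0)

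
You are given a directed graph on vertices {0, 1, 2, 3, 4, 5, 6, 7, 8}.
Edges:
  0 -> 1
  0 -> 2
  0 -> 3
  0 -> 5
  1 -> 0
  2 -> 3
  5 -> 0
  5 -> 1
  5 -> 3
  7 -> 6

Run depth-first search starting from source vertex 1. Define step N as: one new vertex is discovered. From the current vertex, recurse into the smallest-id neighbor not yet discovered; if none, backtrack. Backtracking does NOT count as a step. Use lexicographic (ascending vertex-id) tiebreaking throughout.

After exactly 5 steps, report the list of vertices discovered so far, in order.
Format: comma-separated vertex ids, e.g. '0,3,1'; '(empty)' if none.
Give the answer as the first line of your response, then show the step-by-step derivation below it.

1,0,2,3,5

step 1: discover 1; path=1; order=1
step 2: discover 0; path=1>0; order=1,0
step 3: discover 2; path=1>0>2; order=1,0,2
step 4: discover 3; path=1>0>2>3; order=1,0,2,3
step 5: discover 5; path=1>0>5; order=1,0,2,3,5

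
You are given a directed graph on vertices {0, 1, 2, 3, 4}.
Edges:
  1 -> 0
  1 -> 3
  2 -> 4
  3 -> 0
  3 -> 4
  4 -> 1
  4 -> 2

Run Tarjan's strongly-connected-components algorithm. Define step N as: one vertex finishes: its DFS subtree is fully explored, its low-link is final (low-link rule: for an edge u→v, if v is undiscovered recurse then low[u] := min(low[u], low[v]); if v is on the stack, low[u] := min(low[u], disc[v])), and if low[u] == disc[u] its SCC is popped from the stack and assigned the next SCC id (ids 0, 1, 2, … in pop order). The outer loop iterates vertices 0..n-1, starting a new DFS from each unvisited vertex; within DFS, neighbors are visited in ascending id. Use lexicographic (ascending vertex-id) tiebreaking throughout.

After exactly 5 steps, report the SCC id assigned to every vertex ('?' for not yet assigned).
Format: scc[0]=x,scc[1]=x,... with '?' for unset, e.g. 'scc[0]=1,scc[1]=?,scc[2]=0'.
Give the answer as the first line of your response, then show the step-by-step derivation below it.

scc[0]=0,scc[1]=1,scc[2]=1,scc[3]=1,scc[4]=1

step 1: low=(low[0]=0,low[1]=?,low[2]=?,low[3]=?,low[4]=?); scc=(scc[0]=0,scc[1]=?,scc[2]=?,scc[3]=?,scc[4]=?)
step 2: low=(low[0]=0,low[1]=1,low[2]=3,low[3]=2,low[4]=1); scc=(scc[0]=0,scc[1]=?,scc[2]=?,scc[3]=?,scc[4]=?)
step 3: low=(low[0]=0,low[1]=1,low[2]=3,low[3]=2,low[4]=1); scc=(scc[0]=0,scc[1]=?,scc[2]=?,scc[3]=?,scc[4]=?)
step 4: low=(low[0]=0,low[1]=1,low[2]=3,low[3]=1,low[4]=1); scc=(scc[0]=0,scc[1]=?,scc[2]=?,scc[3]=?,scc[4]=?)
step 5: low=(low[0]=0,low[1]=1,low[2]=3,low[3]=1,low[4]=1); scc=(scc[0]=0,scc[1]=1,scc[2]=1,scc[3]=1,scc[4]=1)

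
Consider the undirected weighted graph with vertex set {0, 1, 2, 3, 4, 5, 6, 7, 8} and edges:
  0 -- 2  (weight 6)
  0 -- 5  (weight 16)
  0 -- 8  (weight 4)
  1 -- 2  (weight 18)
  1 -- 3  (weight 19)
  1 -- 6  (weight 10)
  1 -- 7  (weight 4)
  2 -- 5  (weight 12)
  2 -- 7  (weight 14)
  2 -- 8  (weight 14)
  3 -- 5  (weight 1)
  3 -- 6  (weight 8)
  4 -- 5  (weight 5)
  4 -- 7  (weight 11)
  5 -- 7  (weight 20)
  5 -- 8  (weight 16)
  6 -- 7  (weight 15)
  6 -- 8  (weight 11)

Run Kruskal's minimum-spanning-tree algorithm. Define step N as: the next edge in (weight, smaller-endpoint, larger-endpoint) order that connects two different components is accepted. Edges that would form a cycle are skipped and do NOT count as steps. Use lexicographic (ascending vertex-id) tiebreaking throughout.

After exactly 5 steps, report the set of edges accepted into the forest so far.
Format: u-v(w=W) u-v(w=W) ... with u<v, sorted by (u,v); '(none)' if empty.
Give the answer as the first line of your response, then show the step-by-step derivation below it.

0-2(w=6) 0-8(w=4) 1-7(w=4) 3-5(w=1) 4-5(w=5)

step 1: add edge 3-5 (w=1); MST = {3-5(w=1)}
step 2: add edge 0-8 (w=4); MST = {0-8(w=4) 3-5(w=1)}
step 3: add edge 1-7 (w=4); MST = {0-8(w=4) 1-7(w=4) 3-5(w=1)}
step 4: add edge 4-5 (w=5); MST = {0-8(w=4) 1-7(w=4) 3-5(w=1) 4-5(w=5)}
step 5: add edge 0-2 (w=6); MST = {0-2(w=6) 0-8(w=4) 1-7(w=4) 3-5(w=1) 4-5(w=5)}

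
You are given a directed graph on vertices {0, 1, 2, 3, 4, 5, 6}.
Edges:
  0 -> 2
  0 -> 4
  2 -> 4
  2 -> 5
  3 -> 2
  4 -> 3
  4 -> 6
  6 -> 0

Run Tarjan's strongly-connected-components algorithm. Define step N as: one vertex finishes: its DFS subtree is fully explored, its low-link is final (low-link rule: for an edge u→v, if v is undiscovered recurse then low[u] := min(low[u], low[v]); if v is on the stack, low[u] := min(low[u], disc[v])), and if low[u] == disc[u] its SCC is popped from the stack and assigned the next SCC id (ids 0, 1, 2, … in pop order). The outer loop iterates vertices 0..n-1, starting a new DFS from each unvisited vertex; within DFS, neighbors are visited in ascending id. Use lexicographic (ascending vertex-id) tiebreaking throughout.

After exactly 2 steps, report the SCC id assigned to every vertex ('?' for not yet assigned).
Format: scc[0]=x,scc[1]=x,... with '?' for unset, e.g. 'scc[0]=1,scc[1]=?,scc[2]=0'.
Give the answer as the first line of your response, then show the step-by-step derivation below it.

scc[0]=?,scc[1]=?,scc[2]=?,scc[3]=?,scc[4]=?,scc[5]=?,scc[6]=?

step 1: low=(low[0]=0,low[1]=?,low[2]=1,low[3]=1,low[4]=2,low[5]=?,low[6]=?); scc=(scc[0]=?,scc[1]=?,scc[2]=?,scc[3]=?,scc[4]=?,scc[5]=?,scc[6]=?)
step 2: low=(low[0]=0,low[1]=?,low[2]=1,low[3]=1,low[4]=1,low[5]=?,low[6]=0); scc=(scc[0]=?,scc[1]=?,scc[2]=?,scc[3]=?,scc[4]=?,scc[5]=?,scc[6]=?)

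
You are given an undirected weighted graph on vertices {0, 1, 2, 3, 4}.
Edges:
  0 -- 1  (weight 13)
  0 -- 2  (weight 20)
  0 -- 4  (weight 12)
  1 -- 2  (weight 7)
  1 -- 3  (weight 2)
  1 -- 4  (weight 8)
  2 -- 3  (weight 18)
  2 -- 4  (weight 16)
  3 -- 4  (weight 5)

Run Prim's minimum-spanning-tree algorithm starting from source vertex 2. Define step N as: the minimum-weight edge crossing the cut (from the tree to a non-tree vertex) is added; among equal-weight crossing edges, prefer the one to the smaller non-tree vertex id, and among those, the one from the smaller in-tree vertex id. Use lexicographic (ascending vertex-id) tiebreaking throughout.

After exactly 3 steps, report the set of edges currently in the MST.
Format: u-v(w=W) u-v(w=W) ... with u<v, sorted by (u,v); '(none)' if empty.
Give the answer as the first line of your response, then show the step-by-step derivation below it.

1-2(w=7) 1-3(w=2) 3-4(w=5)

step 1: add edge 1-2 (w=7); MST = {1-2(w=7)}
step 2: add edge 1-3 (w=2); MST = {1-2(w=7) 1-3(w=2)}
step 3: add edge 3-4 (w=5); MST = {1-2(w=7) 1-3(w=2) 3-4(w=5)}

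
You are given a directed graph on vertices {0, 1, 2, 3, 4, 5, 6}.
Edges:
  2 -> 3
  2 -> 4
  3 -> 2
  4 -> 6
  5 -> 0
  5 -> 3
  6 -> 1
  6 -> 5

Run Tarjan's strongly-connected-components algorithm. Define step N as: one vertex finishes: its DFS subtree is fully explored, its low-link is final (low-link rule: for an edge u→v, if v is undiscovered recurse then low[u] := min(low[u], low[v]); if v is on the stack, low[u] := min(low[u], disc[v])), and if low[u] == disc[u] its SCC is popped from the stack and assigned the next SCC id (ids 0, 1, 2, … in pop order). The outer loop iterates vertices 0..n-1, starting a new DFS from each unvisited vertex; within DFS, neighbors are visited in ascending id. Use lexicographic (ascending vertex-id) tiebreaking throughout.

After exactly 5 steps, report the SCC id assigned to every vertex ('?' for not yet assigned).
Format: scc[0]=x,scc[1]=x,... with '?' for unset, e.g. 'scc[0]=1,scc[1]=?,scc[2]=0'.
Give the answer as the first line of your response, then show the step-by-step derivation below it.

scc[0]=0,scc[1]=1,scc[2]=?,scc[3]=?,scc[4]=?,scc[5]=?,scc[6]=?

step 1: low=(low[0]=0,low[1]=?,low[2]=?,low[3]=?,low[4]=?,low[5]=?,low[6]=?); scc=(scc[0]=0,scc[1]=?,scc[2]=?,scc[3]=?,scc[4]=?,scc[5]=?,scc[6]=?)
step 2: low=(low[0]=0,low[1]=1,low[2]=?,low[3]=?,low[4]=?,low[5]=?,low[6]=?); scc=(scc[0]=0,scc[1]=1,scc[2]=?,scc[3]=?,scc[4]=?,scc[5]=?,scc[6]=?)
step 3: low=(low[0]=0,low[1]=1,low[2]=2,low[3]=2,low[4]=?,low[5]=?,low[6]=?); scc=(scc[0]=0,scc[1]=1,scc[2]=?,scc[3]=?,scc[4]=?,scc[5]=?,scc[6]=?)
step 4: low=(low[0]=0,low[1]=1,low[2]=2,low[3]=2,low[4]=4,low[5]=3,low[6]=5); scc=(scc[0]=0,scc[1]=1,scc[2]=?,scc[3]=?,scc[4]=?,scc[5]=?,scc[6]=?)
step 5: low=(low[0]=0,low[1]=1,low[2]=2,low[3]=2,low[4]=4,low[5]=3,low[6]=3); scc=(scc[0]=0,scc[1]=1,scc[2]=?,scc[3]=?,scc[4]=?,scc[5]=?,scc[6]=?)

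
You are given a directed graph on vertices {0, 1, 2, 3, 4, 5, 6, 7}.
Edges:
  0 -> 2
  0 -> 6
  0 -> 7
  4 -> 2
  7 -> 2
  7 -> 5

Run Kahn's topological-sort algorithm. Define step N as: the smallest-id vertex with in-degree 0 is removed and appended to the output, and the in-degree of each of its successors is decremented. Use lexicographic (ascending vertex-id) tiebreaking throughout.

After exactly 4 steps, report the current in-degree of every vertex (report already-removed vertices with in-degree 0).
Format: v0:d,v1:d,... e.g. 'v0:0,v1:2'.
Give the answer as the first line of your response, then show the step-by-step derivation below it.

v0:0,v1:0,v2:1,v3:0,v4:0,v5:1,v6:0,v7:0

step 1: output 0; order=[0]; indeg=(0,0,2,0,0,1,0,0)
step 2: output 1; order=[0,1]; indeg=(0,0,2,0,0,1,0,0)
step 3: output 3; order=[0,1,3]; indeg=(0,0,2,0,0,1,0,0)
step 4: output 4; order=[0,1,3,4]; indeg=(0,0,1,0,0,1,0,0)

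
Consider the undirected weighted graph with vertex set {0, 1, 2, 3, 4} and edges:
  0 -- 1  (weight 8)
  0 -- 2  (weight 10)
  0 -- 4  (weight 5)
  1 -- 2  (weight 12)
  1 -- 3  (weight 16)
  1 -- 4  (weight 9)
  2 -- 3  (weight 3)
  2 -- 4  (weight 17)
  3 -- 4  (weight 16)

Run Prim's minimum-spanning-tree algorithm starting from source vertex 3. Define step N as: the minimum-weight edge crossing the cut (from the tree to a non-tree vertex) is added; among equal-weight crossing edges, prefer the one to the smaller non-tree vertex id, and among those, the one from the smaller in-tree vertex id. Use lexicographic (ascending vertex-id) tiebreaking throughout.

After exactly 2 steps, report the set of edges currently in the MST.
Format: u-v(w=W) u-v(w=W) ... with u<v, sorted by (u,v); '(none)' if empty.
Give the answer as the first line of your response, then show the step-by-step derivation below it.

0-2(w=10) 2-3(w=3)

step 1: add edge 2-3 (w=3); MST = {2-3(w=3)}
step 2: add edge 0-2 (w=10); MST = {0-2(w=10) 2-3(w=3)}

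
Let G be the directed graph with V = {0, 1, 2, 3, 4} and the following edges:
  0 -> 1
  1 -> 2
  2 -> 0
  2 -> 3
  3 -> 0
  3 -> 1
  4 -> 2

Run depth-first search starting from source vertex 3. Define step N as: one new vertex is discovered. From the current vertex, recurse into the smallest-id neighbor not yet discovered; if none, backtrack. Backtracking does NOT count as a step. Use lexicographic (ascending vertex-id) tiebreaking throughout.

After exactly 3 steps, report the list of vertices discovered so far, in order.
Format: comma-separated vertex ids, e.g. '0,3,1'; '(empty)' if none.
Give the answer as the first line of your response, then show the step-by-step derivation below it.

3,0,1

step 1: discover 3; path=3; order=3
step 2: discover 0; path=3>0; order=3,0
step 3: discover 1; path=3>0>1; order=3,0,1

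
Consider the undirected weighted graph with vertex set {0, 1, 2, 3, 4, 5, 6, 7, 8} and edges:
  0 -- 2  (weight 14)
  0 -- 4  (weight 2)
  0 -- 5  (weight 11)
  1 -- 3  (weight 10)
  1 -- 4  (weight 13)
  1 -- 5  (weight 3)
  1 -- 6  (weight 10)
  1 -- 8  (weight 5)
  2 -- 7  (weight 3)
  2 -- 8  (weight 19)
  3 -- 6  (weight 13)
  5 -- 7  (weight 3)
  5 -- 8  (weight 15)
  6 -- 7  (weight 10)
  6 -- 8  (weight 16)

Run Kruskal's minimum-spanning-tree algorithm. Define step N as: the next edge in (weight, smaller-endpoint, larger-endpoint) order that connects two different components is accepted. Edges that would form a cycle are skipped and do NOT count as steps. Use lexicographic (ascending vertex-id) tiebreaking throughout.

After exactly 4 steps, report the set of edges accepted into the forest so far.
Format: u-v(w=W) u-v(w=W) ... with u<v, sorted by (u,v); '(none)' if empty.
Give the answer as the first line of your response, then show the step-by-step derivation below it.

0-4(w=2) 1-5(w=3) 2-7(w=3) 5-7(w=3)

step 1: add edge 0-4 (w=2); MST = {0-4(w=2)}
step 2: add edge 1-5 (w=3); MST = {0-4(w=2) 1-5(w=3)}
step 3: add edge 2-7 (w=3); MST = {0-4(w=2) 1-5(w=3) 2-7(w=3)}
step 4: add edge 5-7 (w=3); MST = {0-4(w=2) 1-5(w=3) 2-7(w=3) 5-7(w=3)}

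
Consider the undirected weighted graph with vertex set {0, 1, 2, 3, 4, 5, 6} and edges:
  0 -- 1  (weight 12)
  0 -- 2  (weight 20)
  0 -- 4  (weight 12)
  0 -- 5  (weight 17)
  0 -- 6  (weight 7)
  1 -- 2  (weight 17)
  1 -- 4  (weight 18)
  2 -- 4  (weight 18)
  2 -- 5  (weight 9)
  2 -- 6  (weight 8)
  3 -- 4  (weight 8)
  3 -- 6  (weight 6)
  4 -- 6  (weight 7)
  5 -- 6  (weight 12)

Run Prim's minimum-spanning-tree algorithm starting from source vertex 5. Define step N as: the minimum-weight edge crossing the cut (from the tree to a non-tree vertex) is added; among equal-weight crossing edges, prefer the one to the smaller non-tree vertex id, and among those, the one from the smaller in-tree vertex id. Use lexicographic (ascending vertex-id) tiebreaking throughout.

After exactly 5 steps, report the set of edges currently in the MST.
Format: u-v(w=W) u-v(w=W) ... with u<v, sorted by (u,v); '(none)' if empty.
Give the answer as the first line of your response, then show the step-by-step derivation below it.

0-6(w=7) 2-5(w=9) 2-6(w=8) 3-6(w=6) 4-6(w=7)

step 1: add edge 2-5 (w=9); MST = {2-5(w=9)}
step 2: add edge 2-6 (w=8); MST = {2-5(w=9) 2-6(w=8)}
step 3: add edge 3-6 (w=6); MST = {2-5(w=9) 2-6(w=8) 3-6(w=6)}
step 4: add edge 0-6 (w=7); MST = {0-6(w=7) 2-5(w=9) 2-6(w=8) 3-6(w=6)}
step 5: add edge 4-6 (w=7); MST = {0-6(w=7) 2-5(w=9) 2-6(w=8) 3-6(w=6) 4-6(w=7)}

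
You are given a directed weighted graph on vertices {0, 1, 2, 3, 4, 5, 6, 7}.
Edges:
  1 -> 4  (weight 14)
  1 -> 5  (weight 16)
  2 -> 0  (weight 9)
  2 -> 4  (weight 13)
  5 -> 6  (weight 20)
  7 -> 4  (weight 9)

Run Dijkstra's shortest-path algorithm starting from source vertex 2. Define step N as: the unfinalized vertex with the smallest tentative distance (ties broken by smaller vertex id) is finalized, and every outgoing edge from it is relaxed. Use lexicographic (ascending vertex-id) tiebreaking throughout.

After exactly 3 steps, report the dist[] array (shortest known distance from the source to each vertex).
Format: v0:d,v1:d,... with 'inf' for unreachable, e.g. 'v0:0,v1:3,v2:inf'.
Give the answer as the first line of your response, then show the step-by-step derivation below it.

v0:9,v1:inf,v2:0,v3:inf,v4:13,v5:inf,v6:inf,v7:inf

step 1: dist = v0:9,v1:inf,v2:0,v3:inf,v4:13,v5:inf,v6:inf,v7:inf
step 2: dist = v0:9,v1:inf,v2:0,v3:inf,v4:13,v5:inf,v6:inf,v7:inf
step 3: dist = v0:9,v1:inf,v2:0,v3:inf,v4:13,v5:inf,v6:inf,v7:inf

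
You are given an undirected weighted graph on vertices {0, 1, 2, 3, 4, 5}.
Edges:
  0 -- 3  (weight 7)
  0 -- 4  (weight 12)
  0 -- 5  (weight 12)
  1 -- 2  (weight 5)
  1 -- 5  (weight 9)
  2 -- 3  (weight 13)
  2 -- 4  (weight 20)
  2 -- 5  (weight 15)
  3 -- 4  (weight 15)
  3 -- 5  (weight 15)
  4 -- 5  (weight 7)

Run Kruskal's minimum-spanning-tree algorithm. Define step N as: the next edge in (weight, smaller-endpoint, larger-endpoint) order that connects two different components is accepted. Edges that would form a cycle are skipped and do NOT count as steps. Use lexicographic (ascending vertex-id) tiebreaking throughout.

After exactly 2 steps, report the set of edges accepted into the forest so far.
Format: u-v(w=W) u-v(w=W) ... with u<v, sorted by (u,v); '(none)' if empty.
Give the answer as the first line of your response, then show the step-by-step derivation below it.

0-3(w=7) 1-2(w=5)

step 1: add edge 1-2 (w=5); MST = {1-2(w=5)}
step 2: add edge 0-3 (w=7); MST = {0-3(w=7) 1-2(w=5)}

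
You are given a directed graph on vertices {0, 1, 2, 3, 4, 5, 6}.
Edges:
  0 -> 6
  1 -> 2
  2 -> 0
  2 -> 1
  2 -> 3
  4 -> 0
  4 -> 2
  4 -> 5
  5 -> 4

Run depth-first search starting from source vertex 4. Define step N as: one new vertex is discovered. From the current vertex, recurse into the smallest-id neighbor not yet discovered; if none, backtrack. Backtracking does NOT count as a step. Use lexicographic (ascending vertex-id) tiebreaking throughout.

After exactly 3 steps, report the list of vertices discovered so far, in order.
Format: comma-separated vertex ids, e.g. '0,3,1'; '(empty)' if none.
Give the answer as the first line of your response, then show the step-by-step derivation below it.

4,0,6

step 1: discover 4; path=4; order=4
step 2: discover 0; path=4>0; order=4,0
step 3: discover 6; path=4>0>6; order=4,0,6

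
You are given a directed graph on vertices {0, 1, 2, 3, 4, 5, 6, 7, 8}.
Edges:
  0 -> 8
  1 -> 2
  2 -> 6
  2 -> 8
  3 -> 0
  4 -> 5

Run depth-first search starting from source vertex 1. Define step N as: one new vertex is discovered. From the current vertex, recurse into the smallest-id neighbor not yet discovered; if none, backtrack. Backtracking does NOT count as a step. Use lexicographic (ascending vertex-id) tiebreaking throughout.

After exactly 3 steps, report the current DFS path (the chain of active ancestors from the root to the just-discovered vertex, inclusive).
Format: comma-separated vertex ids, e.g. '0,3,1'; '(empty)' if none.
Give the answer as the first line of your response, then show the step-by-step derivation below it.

1,2,6

step 1: discover 1; path=1; order=1
step 2: discover 2; path=1>2; order=1,2
step 3: discover 6; path=1>2>6; order=1,2,6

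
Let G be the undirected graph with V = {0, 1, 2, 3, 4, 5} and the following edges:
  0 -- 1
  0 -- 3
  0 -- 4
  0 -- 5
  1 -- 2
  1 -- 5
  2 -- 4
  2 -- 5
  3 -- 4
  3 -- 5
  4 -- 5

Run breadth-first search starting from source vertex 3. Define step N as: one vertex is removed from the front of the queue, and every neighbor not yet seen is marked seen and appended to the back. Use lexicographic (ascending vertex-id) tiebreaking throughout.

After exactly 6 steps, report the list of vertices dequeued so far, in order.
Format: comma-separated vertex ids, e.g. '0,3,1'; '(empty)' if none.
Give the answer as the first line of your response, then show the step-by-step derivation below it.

3,0,4,5,1,2

step 1: dequeue 3; queue=[0,4,5]; order=3
step 2: dequeue 0; queue=[4,5,1]; order=3,0
step 3: dequeue 4; queue=[5,1,2]; order=3,0,4
step 4: dequeue 5; queue=[1,2]; order=3,0,4,5
step 5: dequeue 1; queue=[2]; order=3,0,4,5,1
step 6: dequeue 2; queue=[(empty)]; order=3,0,4,5,1,2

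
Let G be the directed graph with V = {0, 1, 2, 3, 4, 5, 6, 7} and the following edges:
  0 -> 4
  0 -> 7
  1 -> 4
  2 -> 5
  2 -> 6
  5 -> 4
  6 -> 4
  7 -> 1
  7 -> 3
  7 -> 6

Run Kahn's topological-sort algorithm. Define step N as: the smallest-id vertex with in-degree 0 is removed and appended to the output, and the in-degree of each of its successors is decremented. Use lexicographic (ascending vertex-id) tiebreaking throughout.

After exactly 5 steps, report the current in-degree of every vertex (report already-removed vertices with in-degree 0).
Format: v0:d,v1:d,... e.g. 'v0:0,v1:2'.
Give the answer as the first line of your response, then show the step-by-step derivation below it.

v0:0,v1:0,v2:0,v3:0,v4:1,v5:0,v6:0,v7:0

step 1: output 0; order=[0]; indeg=(0,1,0,1,3,1,2,0)
step 2: output 2; order=[0,2]; indeg=(0,1,0,1,3,0,1,0)
step 3: output 5; order=[0,2,5]; indeg=(0,1,0,1,2,0,1,0)
step 4: output 7; order=[0,2,5,7]; indeg=(0,0,0,0,2,0,0,0)
step 5: output 1; order=[0,2,5,7,1]; indeg=(0,0,0,0,1,0,0,0)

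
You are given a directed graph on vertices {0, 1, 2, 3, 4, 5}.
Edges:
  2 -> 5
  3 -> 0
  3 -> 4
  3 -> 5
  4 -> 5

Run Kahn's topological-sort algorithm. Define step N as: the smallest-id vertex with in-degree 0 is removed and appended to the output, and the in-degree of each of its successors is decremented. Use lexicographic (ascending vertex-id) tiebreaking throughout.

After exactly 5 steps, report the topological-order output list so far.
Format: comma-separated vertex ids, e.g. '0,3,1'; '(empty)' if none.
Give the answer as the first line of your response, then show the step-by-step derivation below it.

1,2,3,0,4

step 1: output 1; order=[1]; indeg=(1,0,0,0,1,3)
step 2: output 2; order=[1,2]; indeg=(1,0,0,0,1,2)
step 3: output 3; order=[1,2,3]; indeg=(0,0,0,0,0,1)
step 4: output 0; order=[1,2,3,0]; indeg=(0,0,0,0,0,1)
step 5: output 4; order=[1,2,3,0,4]; indeg=(0,0,0,0,0,0)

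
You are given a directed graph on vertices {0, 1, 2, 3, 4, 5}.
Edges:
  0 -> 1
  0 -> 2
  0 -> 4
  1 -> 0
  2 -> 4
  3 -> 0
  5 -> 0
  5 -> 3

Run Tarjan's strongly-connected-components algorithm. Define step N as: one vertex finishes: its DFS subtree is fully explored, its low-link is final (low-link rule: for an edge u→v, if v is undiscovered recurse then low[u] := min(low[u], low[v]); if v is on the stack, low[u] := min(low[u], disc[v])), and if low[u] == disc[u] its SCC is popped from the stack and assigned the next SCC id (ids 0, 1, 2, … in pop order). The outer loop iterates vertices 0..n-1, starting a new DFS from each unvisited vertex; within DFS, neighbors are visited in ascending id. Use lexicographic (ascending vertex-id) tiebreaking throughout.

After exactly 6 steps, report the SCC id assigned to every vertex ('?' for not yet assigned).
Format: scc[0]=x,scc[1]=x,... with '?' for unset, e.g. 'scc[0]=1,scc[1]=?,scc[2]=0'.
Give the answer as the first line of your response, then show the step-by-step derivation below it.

scc[0]=2,scc[1]=2,scc[2]=1,scc[3]=3,scc[4]=0,scc[5]=4

step 1: low=(low[0]=0,low[1]=0,low[2]=?,low[3]=?,low[4]=?,low[5]=?); scc=(scc[0]=?,scc[1]=?,scc[2]=?,scc[3]=?,scc[4]=?,scc[5]=?)
step 2: low=(low[0]=0,low[1]=0,low[2]=2,low[3]=?,low[4]=3,low[5]=?); scc=(scc[0]=?,scc[1]=?,scc[2]=?,scc[3]=?,scc[4]=0,scc[5]=?)
step 3: low=(low[0]=0,low[1]=0,low[2]=2,low[3]=?,low[4]=3,low[5]=?); scc=(scc[0]=?,scc[1]=?,scc[2]=1,scc[3]=?,scc[4]=0,scc[5]=?)
step 4: low=(low[0]=0,low[1]=0,low[2]=2,low[3]=?,low[4]=3,low[5]=?); scc=(scc[0]=2,scc[1]=2,scc[2]=1,scc[3]=?,scc[4]=0,scc[5]=?)
step 5: low=(low[0]=0,low[1]=0,low[2]=2,low[3]=4,low[4]=3,low[5]=?); scc=(scc[0]=2,scc[1]=2,scc[2]=1,scc[3]=3,scc[4]=0,scc[5]=?)
step 6: low=(low[0]=0,low[1]=0,low[2]=2,low[3]=4,low[4]=3,low[5]=5); scc=(scc[0]=2,scc[1]=2,scc[2]=1,scc[3]=3,scc[4]=0,scc[5]=4)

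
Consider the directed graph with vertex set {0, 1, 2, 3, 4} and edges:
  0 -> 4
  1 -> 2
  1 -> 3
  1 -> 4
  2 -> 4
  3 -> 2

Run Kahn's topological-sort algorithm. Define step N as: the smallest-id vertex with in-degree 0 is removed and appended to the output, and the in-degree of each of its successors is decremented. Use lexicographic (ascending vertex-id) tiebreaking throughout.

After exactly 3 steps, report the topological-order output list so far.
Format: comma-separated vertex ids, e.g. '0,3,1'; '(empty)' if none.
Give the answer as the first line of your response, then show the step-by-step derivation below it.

0,1,3

step 1: output 0; order=[0]; indeg=(0,0,2,1,2)
step 2: output 1; order=[0,1]; indeg=(0,0,1,0,1)
step 3: output 3; order=[0,1,3]; indeg=(0,0,0,0,1)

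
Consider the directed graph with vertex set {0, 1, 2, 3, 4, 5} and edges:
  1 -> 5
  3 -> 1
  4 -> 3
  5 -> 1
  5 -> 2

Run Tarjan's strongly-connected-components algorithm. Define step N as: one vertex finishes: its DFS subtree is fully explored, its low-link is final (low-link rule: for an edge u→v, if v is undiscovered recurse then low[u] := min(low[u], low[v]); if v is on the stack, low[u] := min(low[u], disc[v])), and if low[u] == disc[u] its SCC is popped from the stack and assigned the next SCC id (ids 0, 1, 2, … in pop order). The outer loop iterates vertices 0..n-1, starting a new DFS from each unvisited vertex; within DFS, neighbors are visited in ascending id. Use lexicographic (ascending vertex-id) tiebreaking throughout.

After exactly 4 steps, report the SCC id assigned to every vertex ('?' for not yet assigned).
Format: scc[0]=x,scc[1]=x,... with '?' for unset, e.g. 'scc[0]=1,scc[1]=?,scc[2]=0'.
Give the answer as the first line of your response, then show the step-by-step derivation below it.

scc[0]=0,scc[1]=2,scc[2]=1,scc[3]=?,scc[4]=?,scc[5]=2

step 1: low=(low[0]=0,low[1]=?,low[2]=?,low[3]=?,low[4]=?,low[5]=?); scc=(scc[0]=0,scc[1]=?,scc[2]=?,scc[3]=?,scc[4]=?,scc[5]=?)
step 2: low=(low[0]=0,low[1]=1,low[2]=3,low[3]=?,low[4]=?,low[5]=1); scc=(scc[0]=0,scc[1]=?,scc[2]=1,scc[3]=?,scc[4]=?,scc[5]=?)
step 3: low=(low[0]=0,low[1]=1,low[2]=3,low[3]=?,low[4]=?,low[5]=1); scc=(scc[0]=0,scc[1]=?,scc[2]=1,scc[3]=?,scc[4]=?,scc[5]=?)
step 4: low=(low[0]=0,low[1]=1,low[2]=3,low[3]=?,low[4]=?,low[5]=1); scc=(scc[0]=0,scc[1]=2,scc[2]=1,scc[3]=?,scc[4]=?,scc[5]=2)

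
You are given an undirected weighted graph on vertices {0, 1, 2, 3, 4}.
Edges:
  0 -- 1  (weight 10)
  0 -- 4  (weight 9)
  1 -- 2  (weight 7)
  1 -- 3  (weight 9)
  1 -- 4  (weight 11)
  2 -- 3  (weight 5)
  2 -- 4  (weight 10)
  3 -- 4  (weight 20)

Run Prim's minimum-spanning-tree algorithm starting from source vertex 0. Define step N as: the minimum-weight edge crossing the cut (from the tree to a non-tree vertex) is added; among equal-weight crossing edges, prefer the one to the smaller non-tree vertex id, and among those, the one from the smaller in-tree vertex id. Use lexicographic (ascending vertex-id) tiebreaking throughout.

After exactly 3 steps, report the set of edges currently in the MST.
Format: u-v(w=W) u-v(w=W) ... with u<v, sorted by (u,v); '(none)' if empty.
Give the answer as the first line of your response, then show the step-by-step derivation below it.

0-1(w=10) 0-4(w=9) 1-2(w=7)

step 1: add edge 0-4 (w=9); MST = {0-4(w=9)}
step 2: add edge 0-1 (w=10); MST = {0-1(w=10) 0-4(w=9)}
step 3: add edge 1-2 (w=7); MST = {0-1(w=10) 0-4(w=9) 1-2(w=7)}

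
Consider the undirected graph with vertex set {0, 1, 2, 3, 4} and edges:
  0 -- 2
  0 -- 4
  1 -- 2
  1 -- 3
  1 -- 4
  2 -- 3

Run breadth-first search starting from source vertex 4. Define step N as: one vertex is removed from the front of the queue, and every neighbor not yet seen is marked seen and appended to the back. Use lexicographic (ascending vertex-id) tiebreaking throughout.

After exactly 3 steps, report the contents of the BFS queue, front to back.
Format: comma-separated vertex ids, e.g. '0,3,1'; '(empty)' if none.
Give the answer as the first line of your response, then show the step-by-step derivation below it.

2,3

step 1: dequeue 4; queue=[0,1]; order=4
step 2: dequeue 0; queue=[1,2]; order=4,0
step 3: dequeue 1; queue=[2,3]; order=4,0,1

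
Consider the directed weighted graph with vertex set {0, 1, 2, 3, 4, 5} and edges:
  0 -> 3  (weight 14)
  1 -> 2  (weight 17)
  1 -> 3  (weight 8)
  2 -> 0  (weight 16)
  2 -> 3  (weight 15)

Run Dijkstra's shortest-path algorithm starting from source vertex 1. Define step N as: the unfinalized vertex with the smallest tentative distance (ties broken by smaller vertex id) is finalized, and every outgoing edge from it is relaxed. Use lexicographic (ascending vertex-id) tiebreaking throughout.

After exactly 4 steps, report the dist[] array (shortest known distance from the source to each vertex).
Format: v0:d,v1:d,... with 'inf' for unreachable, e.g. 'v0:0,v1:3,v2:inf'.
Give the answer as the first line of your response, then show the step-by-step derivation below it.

v0:33,v1:0,v2:17,v3:8,v4:inf,v5:inf

step 1: dist = v0:inf,v1:0,v2:17,v3:8,v4:inf,v5:inf
step 2: dist = v0:inf,v1:0,v2:17,v3:8,v4:inf,v5:inf
step 3: dist = v0:33,v1:0,v2:17,v3:8,v4:inf,v5:inf
step 4: dist = v0:33,v1:0,v2:17,v3:8,v4:inf,v5:inf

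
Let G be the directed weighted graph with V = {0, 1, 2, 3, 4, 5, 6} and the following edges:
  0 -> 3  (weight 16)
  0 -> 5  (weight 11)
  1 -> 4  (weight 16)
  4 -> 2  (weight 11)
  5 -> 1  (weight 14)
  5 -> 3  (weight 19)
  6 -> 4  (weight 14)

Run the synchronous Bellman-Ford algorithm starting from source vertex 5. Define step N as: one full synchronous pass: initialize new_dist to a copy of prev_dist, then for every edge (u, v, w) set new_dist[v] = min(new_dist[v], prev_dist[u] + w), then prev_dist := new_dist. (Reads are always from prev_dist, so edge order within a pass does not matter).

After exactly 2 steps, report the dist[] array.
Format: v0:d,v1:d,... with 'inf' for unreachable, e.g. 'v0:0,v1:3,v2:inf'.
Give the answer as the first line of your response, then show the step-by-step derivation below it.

v0:inf,v1:14,v2:inf,v3:19,v4:30,v5:0,v6:inf

step 1: dist = v0:inf,v1:14,v2:inf,v3:19,v4:inf,v5:0,v6:inf
step 2: dist = v0:inf,v1:14,v2:inf,v3:19,v4:30,v5:0,v6:inf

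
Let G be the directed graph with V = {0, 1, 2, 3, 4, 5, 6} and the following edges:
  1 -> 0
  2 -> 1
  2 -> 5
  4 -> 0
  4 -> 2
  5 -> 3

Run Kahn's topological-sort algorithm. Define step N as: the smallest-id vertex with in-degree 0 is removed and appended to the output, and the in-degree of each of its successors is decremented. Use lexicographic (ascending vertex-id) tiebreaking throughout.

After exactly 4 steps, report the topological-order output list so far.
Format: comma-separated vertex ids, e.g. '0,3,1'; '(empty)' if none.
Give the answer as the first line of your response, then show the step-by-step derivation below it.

4,2,1,0

step 1: output 4; order=[4]; indeg=(1,1,0,1,0,1,0)
step 2: output 2; order=[4,2]; indeg=(1,0,0,1,0,0,0)
step 3: output 1; order=[4,2,1]; indeg=(0,0,0,1,0,0,0)
step 4: output 0; order=[4,2,1,0]; indeg=(0,0,0,1,0,0,0)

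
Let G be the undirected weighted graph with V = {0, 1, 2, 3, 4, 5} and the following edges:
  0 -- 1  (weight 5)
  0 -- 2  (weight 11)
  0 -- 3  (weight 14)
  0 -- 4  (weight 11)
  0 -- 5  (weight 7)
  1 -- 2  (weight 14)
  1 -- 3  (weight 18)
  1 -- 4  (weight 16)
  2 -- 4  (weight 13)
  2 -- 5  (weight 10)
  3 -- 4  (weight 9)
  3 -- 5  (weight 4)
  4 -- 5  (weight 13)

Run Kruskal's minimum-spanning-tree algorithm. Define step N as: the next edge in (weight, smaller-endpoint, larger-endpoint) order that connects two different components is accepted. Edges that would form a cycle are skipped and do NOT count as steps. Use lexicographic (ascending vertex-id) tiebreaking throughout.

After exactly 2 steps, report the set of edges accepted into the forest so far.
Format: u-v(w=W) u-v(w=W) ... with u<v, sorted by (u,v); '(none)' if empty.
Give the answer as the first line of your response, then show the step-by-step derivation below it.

0-1(w=5) 3-5(w=4)

step 1: add edge 3-5 (w=4); MST = {3-5(w=4)}
step 2: add edge 0-1 (w=5); MST = {0-1(w=5) 3-5(w=4)}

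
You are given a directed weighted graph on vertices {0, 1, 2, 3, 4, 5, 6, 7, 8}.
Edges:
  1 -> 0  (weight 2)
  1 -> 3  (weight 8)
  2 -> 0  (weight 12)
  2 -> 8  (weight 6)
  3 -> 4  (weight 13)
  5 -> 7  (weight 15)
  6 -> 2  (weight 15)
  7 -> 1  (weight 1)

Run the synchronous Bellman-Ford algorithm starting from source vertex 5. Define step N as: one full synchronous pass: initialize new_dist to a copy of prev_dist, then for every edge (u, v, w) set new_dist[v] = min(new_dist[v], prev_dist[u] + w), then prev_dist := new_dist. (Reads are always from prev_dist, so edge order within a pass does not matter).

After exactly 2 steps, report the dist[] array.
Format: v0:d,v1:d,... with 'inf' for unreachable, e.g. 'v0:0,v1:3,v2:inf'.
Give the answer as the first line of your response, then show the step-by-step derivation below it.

v0:inf,v1:16,v2:inf,v3:inf,v4:inf,v5:0,v6:inf,v7:15,v8:inf

step 1: dist = v0:inf,v1:inf,v2:inf,v3:inf,v4:inf,v5:0,v6:inf,v7:15,v8:inf
step 2: dist = v0:inf,v1:16,v2:inf,v3:inf,v4:inf,v5:0,v6:inf,v7:15,v8:inf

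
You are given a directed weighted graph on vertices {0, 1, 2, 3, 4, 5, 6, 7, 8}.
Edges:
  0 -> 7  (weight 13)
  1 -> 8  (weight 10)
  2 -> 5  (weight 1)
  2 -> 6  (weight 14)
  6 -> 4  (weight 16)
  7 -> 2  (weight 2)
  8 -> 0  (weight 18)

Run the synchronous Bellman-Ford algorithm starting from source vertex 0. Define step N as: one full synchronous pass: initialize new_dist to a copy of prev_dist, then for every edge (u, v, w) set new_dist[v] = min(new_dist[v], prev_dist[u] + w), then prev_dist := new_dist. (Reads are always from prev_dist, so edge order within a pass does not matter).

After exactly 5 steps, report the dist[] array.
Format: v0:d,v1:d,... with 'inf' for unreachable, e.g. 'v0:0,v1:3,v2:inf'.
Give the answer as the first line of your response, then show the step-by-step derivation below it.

v0:0,v1:inf,v2:15,v3:inf,v4:45,v5:16,v6:29,v7:13,v8:inf

step 1: dist = v0:0,v1:inf,v2:inf,v3:inf,v4:inf,v5:inf,v6:inf,v7:13,v8:inf
step 2: dist = v0:0,v1:inf,v2:15,v3:inf,v4:inf,v5:inf,v6:inf,v7:13,v8:inf
step 3: dist = v0:0,v1:inf,v2:15,v3:inf,v4:inf,v5:16,v6:29,v7:13,v8:inf
step 4: dist = v0:0,v1:inf,v2:15,v3:inf,v4:45,v5:16,v6:29,v7:13,v8:inf
step 5: dist = v0:0,v1:inf,v2:15,v3:inf,v4:45,v5:16,v6:29,v7:13,v8:inf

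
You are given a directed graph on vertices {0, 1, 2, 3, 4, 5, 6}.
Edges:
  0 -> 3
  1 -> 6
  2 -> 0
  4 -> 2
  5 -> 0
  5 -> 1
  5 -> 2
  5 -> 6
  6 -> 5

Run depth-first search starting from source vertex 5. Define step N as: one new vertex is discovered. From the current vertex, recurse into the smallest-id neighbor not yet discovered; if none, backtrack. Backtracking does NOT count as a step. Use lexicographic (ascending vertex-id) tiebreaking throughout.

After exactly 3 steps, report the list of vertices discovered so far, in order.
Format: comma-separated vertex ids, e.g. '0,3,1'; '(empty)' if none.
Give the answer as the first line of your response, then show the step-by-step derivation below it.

5,0,3

step 1: discover 5; path=5; order=5
step 2: discover 0; path=5>0; order=5,0
step 3: discover 3; path=5>0>3; order=5,0,3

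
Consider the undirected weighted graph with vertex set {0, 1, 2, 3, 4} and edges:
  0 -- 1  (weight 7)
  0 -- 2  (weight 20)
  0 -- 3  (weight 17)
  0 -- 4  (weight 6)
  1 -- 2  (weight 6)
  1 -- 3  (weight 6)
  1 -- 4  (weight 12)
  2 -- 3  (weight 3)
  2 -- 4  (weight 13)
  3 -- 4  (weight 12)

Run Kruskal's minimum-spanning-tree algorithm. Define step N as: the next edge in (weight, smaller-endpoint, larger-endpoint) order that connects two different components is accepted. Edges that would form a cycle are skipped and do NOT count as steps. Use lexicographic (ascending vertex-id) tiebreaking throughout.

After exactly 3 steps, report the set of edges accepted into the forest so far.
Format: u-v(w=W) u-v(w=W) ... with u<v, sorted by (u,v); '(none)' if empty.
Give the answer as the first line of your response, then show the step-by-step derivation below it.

0-4(w=6) 1-2(w=6) 2-3(w=3)

step 1: add edge 2-3 (w=3); MST = {2-3(w=3)}
step 2: add edge 0-4 (w=6); MST = {0-4(w=6) 2-3(w=3)}
step 3: add edge 1-2 (w=6); MST = {0-4(w=6) 1-2(w=6) 2-3(w=3)}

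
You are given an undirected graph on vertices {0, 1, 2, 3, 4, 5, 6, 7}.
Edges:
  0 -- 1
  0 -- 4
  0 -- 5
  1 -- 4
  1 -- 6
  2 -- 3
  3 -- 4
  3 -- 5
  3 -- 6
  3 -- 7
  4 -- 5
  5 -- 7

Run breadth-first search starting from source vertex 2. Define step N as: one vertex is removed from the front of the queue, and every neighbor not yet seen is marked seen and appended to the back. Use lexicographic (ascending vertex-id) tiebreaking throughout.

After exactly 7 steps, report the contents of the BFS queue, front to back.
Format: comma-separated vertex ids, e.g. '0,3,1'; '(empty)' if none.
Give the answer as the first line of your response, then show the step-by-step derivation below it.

1

step 1: dequeue 2; queue=[3]; order=2
step 2: dequeue 3; queue=[4,5,6,7]; order=2,3
step 3: dequeue 4; queue=[5,6,7,0,1]; order=2,3,4
step 4: dequeue 5; queue=[6,7,0,1]; order=2,3,4,5
step 5: dequeue 6; queue=[7,0,1]; order=2,3,4,5,6
step 6: dequeue 7; queue=[0,1]; order=2,3,4,5,6,7
step 7: dequeue 0; queue=[1]; order=2,3,4,5,6,7,0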